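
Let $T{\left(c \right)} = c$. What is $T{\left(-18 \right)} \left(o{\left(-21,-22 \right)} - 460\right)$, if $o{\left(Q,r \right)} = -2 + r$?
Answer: $8712$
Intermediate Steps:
$T{\left(-18 \right)} \left(o{\left(-21,-22 \right)} - 460\right) = - 18 \left(\left(-2 - 22\right) - 460\right) = - 18 \left(-24 - 460\right) = \left(-18\right) \left(-484\right) = 8712$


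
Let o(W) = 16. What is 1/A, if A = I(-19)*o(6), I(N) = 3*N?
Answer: -1/912 ≈ -0.0010965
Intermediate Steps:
A = -912 (A = (3*(-19))*16 = -57*16 = -912)
1/A = 1/(-912) = -1/912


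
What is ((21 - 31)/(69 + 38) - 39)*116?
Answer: -485228/107 ≈ -4534.8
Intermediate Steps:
((21 - 31)/(69 + 38) - 39)*116 = (-10/107 - 39)*116 = -4183/107*116 = -485228/107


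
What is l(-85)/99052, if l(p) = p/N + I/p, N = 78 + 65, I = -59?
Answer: 303/300994265 ≈ 1.0067e-6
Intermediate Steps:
N = 143
l(p) = -59/p + p/143 (l(p) = p/143 - 59/p = -59/p + p/143)
l(-85)/99052 = (-59/(-85) + (1/143)*(-85))/99052 = (-59*(-1/85) - 85/143)*(1/99052) = (59/85 - 85/143)*(1/99052) = (1212/12155)*(1/99052) = 303/300994265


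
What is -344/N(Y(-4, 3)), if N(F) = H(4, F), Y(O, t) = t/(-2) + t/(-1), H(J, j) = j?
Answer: 688/9 ≈ 76.444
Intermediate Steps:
Y(O, t) = -3*t/2 (Y(O, t) = t*(-½) + t*(-1) = -t/2 - t = -3*t/2)
N(F) = F
-344/N(Y(-4, 3)) = -344/((-3/2*3)) = -344/(-9/2) = -344*(-2/9) = 688/9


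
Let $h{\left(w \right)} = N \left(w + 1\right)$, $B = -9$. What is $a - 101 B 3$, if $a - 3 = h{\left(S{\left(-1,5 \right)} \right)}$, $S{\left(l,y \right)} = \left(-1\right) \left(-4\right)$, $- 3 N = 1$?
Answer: $\frac{8185}{3} \approx 2728.3$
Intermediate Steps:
$N = - \frac{1}{3}$ ($N = \left(- \frac{1}{3}\right) 1 = - \frac{1}{3} \approx -0.33333$)
$S{\left(l,y \right)} = 4$
$h{\left(w \right)} = - \frac{1}{3} - \frac{w}{3}$ ($h{\left(w \right)} = - \frac{w + 1}{3} = - \frac{1 + w}{3} = - \frac{1}{3} - \frac{w}{3}$)
$a = \frac{4}{3}$ ($a = 3 - \frac{5}{3} = \frac{4}{3} \approx 1.3333$)
$a - 101 B 3 = \frac{4}{3} - 101 \left(\left(-9\right) 3\right) = \frac{4}{3} - -2727 = \frac{4}{3} + 2727 = \frac{8185}{3}$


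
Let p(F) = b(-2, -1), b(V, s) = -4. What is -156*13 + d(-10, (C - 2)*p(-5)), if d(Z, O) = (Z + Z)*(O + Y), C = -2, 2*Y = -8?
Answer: -2268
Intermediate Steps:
Y = -4 (Y = (½)*(-8) = -4)
p(F) = -4
d(Z, O) = 2*Z*(-4 + O) (d(Z, O) = (Z + Z)*(O - 4) = (2*Z)*(-4 + O) = 2*Z*(-4 + O))
-156*13 + d(-10, (C - 2)*p(-5)) = -156*13 + 2*(-10)*(-4 + (-2 - 2)*(-4)) = -2028 + 2*(-10)*(-4 - 4*(-4)) = -2028 + 2*(-10)*(-4 + 16) = -2028 + 2*(-10)*12 = -2028 - 240 = -2268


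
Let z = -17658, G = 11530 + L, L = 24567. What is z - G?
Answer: -53755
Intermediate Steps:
G = 36097 (G = 11530 + 24567 = 36097)
z - G = -17658 - 1*36097 = -17658 - 36097 = -53755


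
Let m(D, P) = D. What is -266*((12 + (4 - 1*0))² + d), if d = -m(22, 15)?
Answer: -62244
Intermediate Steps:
d = -22 (d = -1*22 = -22)
-266*((12 + (4 - 1*0))² + d) = -266*((12 + (4 - 1*0))² - 22) = -266*((12 + (4 + 0))² - 22) = -266*((12 + 4)² - 22) = -266*(16² - 22) = -266*(256 - 22) = -266*234 = -62244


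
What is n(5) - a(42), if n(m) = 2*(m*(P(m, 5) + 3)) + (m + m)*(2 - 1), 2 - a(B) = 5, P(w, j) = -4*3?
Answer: -77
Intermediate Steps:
P(w, j) = -12
a(B) = -3 (a(B) = 2 - 1*5 = 2 - 5 = -3)
n(m) = -16*m (n(m) = 2*(m*(-12 + 3)) + (m + m)*(2 - 1) = 2*(m*(-9)) + (2*m)*1 = 2*(-9*m) + 2*m = -18*m + 2*m = -16*m)
n(5) - a(42) = -16*5 - 1*(-3) = -80 + 3 = -77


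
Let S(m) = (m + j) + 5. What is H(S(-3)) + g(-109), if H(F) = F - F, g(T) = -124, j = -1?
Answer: -124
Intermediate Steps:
S(m) = 4 + m (S(m) = (m - 1) + 5 = (-1 + m) + 5 = 4 + m)
H(F) = 0
H(S(-3)) + g(-109) = 0 - 124 = -124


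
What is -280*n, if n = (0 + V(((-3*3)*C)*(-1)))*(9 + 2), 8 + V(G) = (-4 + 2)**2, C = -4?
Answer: 12320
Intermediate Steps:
V(G) = -4 (V(G) = -8 + (-4 + 2)**2 = -8 + (-2)**2 = -8 + 4 = -4)
n = -44 (n = (0 - 4)*(9 + 2) = -4*11 = -44)
-280*n = -280*(-44) = 12320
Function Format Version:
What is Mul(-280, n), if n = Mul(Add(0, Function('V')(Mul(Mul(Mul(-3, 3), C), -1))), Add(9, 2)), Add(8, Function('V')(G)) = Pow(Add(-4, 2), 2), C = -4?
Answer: 12320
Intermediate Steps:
Function('V')(G) = -4 (Function('V')(G) = Add(-8, Pow(Add(-4, 2), 2)) = Add(-8, Pow(-2, 2)) = Add(-8, 4) = -4)
n = -44 (n = Mul(Add(0, -4), Add(9, 2)) = Mul(-4, 11) = -44)
Mul(-280, n) = Mul(-280, -44) = 12320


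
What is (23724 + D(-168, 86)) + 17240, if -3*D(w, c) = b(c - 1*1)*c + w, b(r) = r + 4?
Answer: 115406/3 ≈ 38469.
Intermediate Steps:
b(r) = 4 + r
D(w, c) = -w/3 - c*(3 + c)/3 (D(w, c) = -((4 + (c - 1*1))*c + w)/3 = -((4 + (c - 1))*c + w)/3 = -((4 + (-1 + c))*c + w)/3 = -((3 + c)*c + w)/3 = -(c*(3 + c) + w)/3 = -(w + c*(3 + c))/3 = -w/3 - c*(3 + c)/3)
(23724 + D(-168, 86)) + 17240 = (23724 + (-⅓*(-168) - ⅓*86*(3 + 86))) + 17240 = (23724 + (56 - ⅓*86*89)) + 17240 = (23724 + (56 - 7654/3)) + 17240 = (23724 - 7486/3) + 17240 = 63686/3 + 17240 = 115406/3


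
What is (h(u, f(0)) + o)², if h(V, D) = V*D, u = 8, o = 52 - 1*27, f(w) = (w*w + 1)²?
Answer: 1089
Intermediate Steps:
f(w) = (1 + w²)² (f(w) = (w² + 1)² = (1 + w²)²)
o = 25 (o = 52 - 27 = 25)
h(V, D) = D*V
(h(u, f(0)) + o)² = ((1 + 0²)²*8 + 25)² = ((1 + 0)²*8 + 25)² = (1²*8 + 25)² = (1*8 + 25)² = (8 + 25)² = 33² = 1089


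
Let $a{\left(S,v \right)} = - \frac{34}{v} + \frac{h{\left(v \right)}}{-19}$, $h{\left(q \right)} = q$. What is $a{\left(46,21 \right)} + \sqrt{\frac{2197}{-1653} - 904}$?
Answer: $- \frac{1087}{399} + \frac{7 i \sqrt{50484273}}{1653} \approx -2.7243 + 30.089 i$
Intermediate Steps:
$a{\left(S,v \right)} = - \frac{34}{v} - \frac{v}{19}$ ($a{\left(S,v \right)} = - \frac{34}{v} + \frac{v}{-19} = - \frac{34}{v} + v \left(- \frac{1}{19}\right) = - \frac{34}{v} - \frac{v}{19}$)
$a{\left(46,21 \right)} + \sqrt{\frac{2197}{-1653} - 904} = \left(- \frac{34}{21} - \frac{21}{19}\right) + \sqrt{\frac{2197}{-1653} - 904} = \left(\left(-34\right) \frac{1}{21} - \frac{21}{19}\right) + \sqrt{2197 \left(- \frac{1}{1653}\right) - 904} = \left(- \frac{34}{21} - \frac{21}{19}\right) + \sqrt{- \frac{2197}{1653} - 904} = - \frac{1087}{399} + \sqrt{- \frac{1496509}{1653}} = - \frac{1087}{399} + \frac{7 i \sqrt{50484273}}{1653}$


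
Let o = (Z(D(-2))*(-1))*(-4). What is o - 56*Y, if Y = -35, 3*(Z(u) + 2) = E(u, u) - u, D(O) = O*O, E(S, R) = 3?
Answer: 5852/3 ≈ 1950.7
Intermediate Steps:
D(O) = O²
Z(u) = -1 - u/3 (Z(u) = -2 + (3 - u)/3 = -2 + (1 - u/3) = -1 - u/3)
o = -28/3 (o = ((-1 - ⅓*(-2)²)*(-1))*(-4) = ((-1 - ⅓*4)*(-1))*(-4) = ((-1 - 4/3)*(-1))*(-4) = -7/3*(-1)*(-4) = (7/3)*(-4) = -28/3 ≈ -9.3333)
o - 56*Y = -28/3 - 56*(-35) = -28/3 + 1960 = 5852/3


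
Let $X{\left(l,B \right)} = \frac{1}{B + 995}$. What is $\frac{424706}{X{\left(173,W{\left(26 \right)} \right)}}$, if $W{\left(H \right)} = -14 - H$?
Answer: $405594230$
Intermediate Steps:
$X{\left(l,B \right)} = \frac{1}{995 + B}$
$\frac{424706}{X{\left(173,W{\left(26 \right)} \right)}} = \frac{424706}{\frac{1}{995 - 40}} = \frac{424706}{\frac{1}{955}} = 424706 \frac{1}{\frac{1}{955}} = 424706 \cdot 955 = 405594230$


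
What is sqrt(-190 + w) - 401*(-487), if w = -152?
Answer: 195287 + 3*I*sqrt(38) ≈ 1.9529e+5 + 18.493*I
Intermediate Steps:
sqrt(-190 + w) - 401*(-487) = sqrt(-190 - 152) - 401*(-487) = sqrt(-342) + 195287 = 3*I*sqrt(38) + 195287 = 195287 + 3*I*sqrt(38)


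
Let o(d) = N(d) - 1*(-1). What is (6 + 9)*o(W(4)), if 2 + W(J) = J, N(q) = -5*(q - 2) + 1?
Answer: 30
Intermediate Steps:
N(q) = 11 - 5*q (N(q) = -5*(-2 + q) + 1 = (10 - 5*q) + 1 = 11 - 5*q)
W(J) = -2 + J
o(d) = 12 - 5*d (o(d) = (11 - 5*d) - 1*(-1) = (11 - 5*d) + 1 = 12 - 5*d)
(6 + 9)*o(W(4)) = (6 + 9)*(12 - 5*(-2 + 4)) = 15*(12 - 5*2) = 15*(12 - 10) = 15*2 = 30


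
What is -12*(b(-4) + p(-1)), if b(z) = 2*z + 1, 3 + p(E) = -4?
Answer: 168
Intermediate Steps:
p(E) = -7 (p(E) = -3 - 4 = -7)
b(z) = 1 + 2*z
-12*(b(-4) + p(-1)) = -12*((1 + 2*(-4)) - 7) = -12*((1 - 8) - 7) = -12*(-7 - 7) = -12*(-14) = 168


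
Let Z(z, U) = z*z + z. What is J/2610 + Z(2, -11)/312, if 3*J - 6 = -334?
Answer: -4613/203580 ≈ -0.022659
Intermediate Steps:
J = -328/3 (J = 2 + (1/3)*(-334) = 2 - 334/3 = -328/3 ≈ -109.33)
Z(z, U) = z + z**2 (Z(z, U) = z**2 + z = z + z**2)
J/2610 + Z(2, -11)/312 = -328/3/2610 + (2*(1 + 2))/312 = -328/3*1/2610 + (2*3)*(1/312) = -164/3915 + 6*(1/312) = -164/3915 + 1/52 = -4613/203580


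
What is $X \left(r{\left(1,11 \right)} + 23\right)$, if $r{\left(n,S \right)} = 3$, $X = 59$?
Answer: $1534$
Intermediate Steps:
$X \left(r{\left(1,11 \right)} + 23\right) = 59 \left(3 + 23\right) = 59 \cdot 26 = 1534$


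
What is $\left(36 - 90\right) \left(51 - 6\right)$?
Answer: $-2430$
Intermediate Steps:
$\left(36 - 90\right) \left(51 - 6\right) = - 54 \left(51 - 6\right) = \left(-54\right) 45 = -2430$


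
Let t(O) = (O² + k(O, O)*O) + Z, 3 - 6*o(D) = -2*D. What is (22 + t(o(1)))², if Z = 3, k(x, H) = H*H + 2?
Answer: 36421225/46656 ≈ 780.63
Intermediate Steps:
k(x, H) = 2 + H² (k(x, H) = H² + 2 = 2 + H²)
o(D) = ½ + D/3 (o(D) = ½ - (-1)*D/3 = ½ + D/3)
t(O) = 3 + O² + O*(2 + O²) (t(O) = (O² + (2 + O²)*O) + 3 = (O² + O*(2 + O²)) + 3 = 3 + O² + O*(2 + O²))
(22 + t(o(1)))² = (22 + (3 + (½ + (⅓)*1)² + (½ + (⅓)*1)*(2 + (½ + (⅓)*1)²)))² = (22 + (3 + (½ + ⅓)² + (½ + ⅓)*(2 + (½ + ⅓)²)))² = (22 + (3 + (⅚)² + 5*(2 + (⅚)²)/6))² = (22 + (3 + 25/36 + 5*(2 + 25/36)/6))² = (22 + (3 + 25/36 + (⅚)*(97/36)))² = (22 + (3 + 25/36 + 485/216))² = (22 + 1283/216)² = (6035/216)² = 36421225/46656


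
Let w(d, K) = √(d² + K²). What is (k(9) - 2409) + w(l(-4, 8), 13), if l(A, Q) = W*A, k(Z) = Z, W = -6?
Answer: -2400 + √745 ≈ -2372.7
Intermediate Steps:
l(A, Q) = -6*A
w(d, K) = √(K² + d²)
(k(9) - 2409) + w(l(-4, 8), 13) = (9 - 2409) + √(13² + (-6*(-4))²) = -2400 + √(169 + 24²) = -2400 + √(169 + 576) = -2400 + √745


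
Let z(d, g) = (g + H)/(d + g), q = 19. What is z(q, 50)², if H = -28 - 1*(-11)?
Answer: 121/529 ≈ 0.22873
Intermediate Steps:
H = -17 (H = -28 + 11 = -17)
z(d, g) = (-17 + g)/(d + g) (z(d, g) = (g - 17)/(d + g) = (-17 + g)/(d + g))
z(q, 50)² = ((-17 + 50)/(19 + 50))² = (33/69)² = ((1/69)*33)² = (11/23)² = 121/529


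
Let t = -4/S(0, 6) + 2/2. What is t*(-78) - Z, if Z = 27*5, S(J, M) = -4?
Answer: -291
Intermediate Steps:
t = 2 (t = -4/(-4) + 2/2 = -4*(-¼) + 2*(½) = 1 + 1 = 2)
Z = 135
t*(-78) - Z = 2*(-78) - 1*135 = -156 - 135 = -291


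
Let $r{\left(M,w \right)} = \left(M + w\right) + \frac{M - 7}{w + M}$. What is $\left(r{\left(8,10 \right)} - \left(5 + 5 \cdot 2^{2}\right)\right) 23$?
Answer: $- \frac{2875}{18} \approx -159.72$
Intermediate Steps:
$r{\left(M,w \right)} = M + w + \frac{-7 + M}{M + w}$ ($r{\left(M,w \right)} = \left(M + w\right) + \frac{-7 + M}{M + w} = M + w + \frac{-7 + M}{M + w}$)
$\left(r{\left(8,10 \right)} - \left(5 + 5 \cdot 2^{2}\right)\right) 23 = \left(\frac{-7 + 8 + 8^{2} + 10^{2} + 2 \cdot 8 \cdot 10}{8 + 10} - \left(5 + 5 \cdot 2^{2}\right)\right) 23 = \left(\frac{-7 + 8 + 64 + 100 + 160}{18} - 25\right) 23 = \left(\frac{1}{18} \cdot 325 - 25\right) 23 = \left(\frac{325}{18} - 25\right) 23 = \left(- \frac{125}{18}\right) 23 = - \frac{2875}{18}$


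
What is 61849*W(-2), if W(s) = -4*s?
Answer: 494792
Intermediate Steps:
61849*W(-2) = 61849*(-4*(-2)) = 61849*8 = 494792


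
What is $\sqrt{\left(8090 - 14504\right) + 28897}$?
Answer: $\sqrt{22483} \approx 149.94$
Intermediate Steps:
$\sqrt{\left(8090 - 14504\right) + 28897} = \sqrt{-6414 + 28897} = \sqrt{22483}$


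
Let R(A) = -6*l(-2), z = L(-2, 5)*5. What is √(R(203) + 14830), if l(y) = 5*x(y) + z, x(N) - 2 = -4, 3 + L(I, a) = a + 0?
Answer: √14830 ≈ 121.78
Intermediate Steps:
L(I, a) = -3 + a (L(I, a) = -3 + (a + 0) = -3 + a)
x(N) = -2 (x(N) = 2 - 4 = -2)
z = 10 (z = (-3 + 5)*5 = 2*5 = 10)
l(y) = 0 (l(y) = 5*(-2) + 10 = -10 + 10 = 0)
R(A) = 0 (R(A) = -6*0 = 0)
√(R(203) + 14830) = √(0 + 14830) = √14830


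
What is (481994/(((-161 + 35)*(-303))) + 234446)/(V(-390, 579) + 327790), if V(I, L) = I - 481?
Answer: 4475580691/6240556791 ≈ 0.71718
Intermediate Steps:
V(I, L) = -481 + I
(481994/(((-161 + 35)*(-303))) + 234446)/(V(-390, 579) + 327790) = (481994/(((-161 + 35)*(-303))) + 234446)/((-481 - 390) + 327790) = (481994/((-126*(-303))) + 234446)/(-871 + 327790) = (481994/38178 + 234446)/326919 = (481994*(1/38178) + 234446)*(1/326919) = (240997/19089 + 234446)*(1/326919) = (4475580691/19089)*(1/326919) = 4475580691/6240556791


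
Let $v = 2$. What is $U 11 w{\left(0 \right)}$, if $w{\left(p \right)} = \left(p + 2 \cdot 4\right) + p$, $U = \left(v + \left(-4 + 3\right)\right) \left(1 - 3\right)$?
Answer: $-176$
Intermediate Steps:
$U = -2$ ($U = \left(2 + \left(-4 + 3\right)\right) \left(1 - 3\right) = \left(2 - 1\right) \left(-2\right) = 1 \left(-2\right) = -2$)
$w{\left(p \right)} = 8 + 2 p$ ($w{\left(p \right)} = \left(p + 8\right) + p = \left(8 + p\right) + p = 8 + 2 p$)
$U 11 w{\left(0 \right)} = \left(-2\right) 11 \left(8 + 2 \cdot 0\right) = - 22 \left(8 + 0\right) = \left(-22\right) 8 = -176$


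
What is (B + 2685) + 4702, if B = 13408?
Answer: 20795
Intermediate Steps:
(B + 2685) + 4702 = (13408 + 2685) + 4702 = 16093 + 4702 = 20795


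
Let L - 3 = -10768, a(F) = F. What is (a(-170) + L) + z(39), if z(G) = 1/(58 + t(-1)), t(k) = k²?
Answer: -645164/59 ≈ -10935.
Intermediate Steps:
z(G) = 1/59 (z(G) = 1/(58 + (-1)²) = 1/(58 + 1) = 1/59)
L = -10765 (L = 3 - 10768 = -10765)
(a(-170) + L) + z(39) = (-170 - 10765) + 1/59 = -10935 + 1/59 = -645164/59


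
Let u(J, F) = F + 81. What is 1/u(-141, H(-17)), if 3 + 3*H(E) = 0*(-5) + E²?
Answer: 3/529 ≈ 0.0056711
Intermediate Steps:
H(E) = -1 + E²/3 (H(E) = -1 + (0*(-5) + E²)/3 = -1 + (0 + E²)/3 = -1 + E²/3)
u(J, F) = 81 + F
1/u(-141, H(-17)) = 1/(81 + (-1 + (⅓)*(-17)²)) = 1/(81 + (-1 + (⅓)*289)) = 1/(81 + (-1 + 289/3)) = 1/(81 + 286/3) = 1/(529/3) = 3/529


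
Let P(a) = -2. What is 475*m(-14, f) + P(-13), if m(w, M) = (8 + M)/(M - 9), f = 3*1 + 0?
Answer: -5237/6 ≈ -872.83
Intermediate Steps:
f = 3 (f = 3 + 0 = 3)
m(w, M) = (8 + M)/(-9 + M)
475*m(-14, f) + P(-13) = 475*((8 + 3)/(-9 + 3)) - 2 = 475*(11/(-6)) - 2 = 475*(-⅙*11) - 2 = 475*(-11/6) - 2 = -5225/6 - 2 = -5237/6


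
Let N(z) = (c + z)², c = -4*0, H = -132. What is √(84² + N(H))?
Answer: 12*√170 ≈ 156.46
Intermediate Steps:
c = 0
N(z) = z² (N(z) = (0 + z)² = z²)
√(84² + N(H)) = √(84² + (-132)²) = √(7056 + 17424) = √24480 = 12*√170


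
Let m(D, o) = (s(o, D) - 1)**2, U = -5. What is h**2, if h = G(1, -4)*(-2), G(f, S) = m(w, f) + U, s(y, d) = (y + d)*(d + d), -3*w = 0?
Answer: 64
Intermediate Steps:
w = 0 (w = -1/3*0 = 0)
s(y, d) = 2*d*(d + y) (s(y, d) = (d + y)*(2*d) = 2*d*(d + y))
m(D, o) = (-1 + 2*D*(D + o))**2 (m(D, o) = (2*D*(D + o) - 1)**2 = (-1 + 2*D*(D + o))**2)
G(f, S) = -4 (G(f, S) = (-1 + 2*0*(0 + f))**2 - 5 = (-1 + 2*0*f)**2 - 5 = (-1 + 0)**2 - 5 = (-1)**2 - 5 = 1 - 5 = -4)
h = 8 (h = -4*(-2) = 8)
h**2 = 8**2 = 64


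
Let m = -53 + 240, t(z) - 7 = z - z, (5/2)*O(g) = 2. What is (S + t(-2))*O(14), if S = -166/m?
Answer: 4572/935 ≈ 4.8898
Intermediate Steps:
O(g) = ⅘ (O(g) = (⅖)*2 = ⅘)
t(z) = 7 (t(z) = 7 + (z - z) = 7 + 0 = 7)
m = 187
S = -166/187 ≈ -0.88770
(S + t(-2))*O(14) = (-166/187 + 7)*(⅘) = (1143/187)*(⅘) = 4572/935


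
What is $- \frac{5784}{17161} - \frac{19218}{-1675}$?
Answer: $\frac{320111898}{28744675} \approx 11.136$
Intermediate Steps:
$- \frac{5784}{17161} - \frac{19218}{-1675} = \left(-5784\right) \frac{1}{17161} - - \frac{19218}{1675} = - \frac{5784}{17161} + \frac{19218}{1675} = \frac{320111898}{28744675}$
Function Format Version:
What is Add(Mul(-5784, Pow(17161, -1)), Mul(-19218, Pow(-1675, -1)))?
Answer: Rational(320111898, 28744675) ≈ 11.136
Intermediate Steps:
Add(Mul(-5784, Pow(17161, -1)), Mul(-19218, Pow(-1675, -1))) = Add(Mul(-5784, Rational(1, 17161)), Mul(-19218, Rational(-1, 1675))) = Add(Rational(-5784, 17161), Rational(19218, 1675)) = Rational(320111898, 28744675)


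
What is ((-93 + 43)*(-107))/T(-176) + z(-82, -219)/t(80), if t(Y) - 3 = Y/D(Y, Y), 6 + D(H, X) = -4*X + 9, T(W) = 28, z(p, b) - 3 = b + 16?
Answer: 1442325/12194 ≈ 118.28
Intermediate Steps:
z(p, b) = 19 + b (z(p, b) = 3 + (b + 16) = 3 + (16 + b) = 19 + b)
D(H, X) = 3 - 4*X (D(H, X) = -6 + (-4*X + 9) = -6 + (9 - 4*X) = 3 - 4*X)
t(Y) = 3 + Y/(3 - 4*Y)
((-93 + 43)*(-107))/T(-176) + z(-82, -219)/t(80) = ((-93 + 43)*(-107))/28 + (19 - 219)/(((-9 + 11*80)/(-3 + 4*80))) = -50*(-107)*(1/28) - 200*(-3 + 320)/(-9 + 880) = 5350*(1/28) - 200/(871/317) = 2675/14 - 200/((1/317)*871) = 2675/14 - 200/871/317 = 2675/14 - 200*317/871 = 2675/14 - 63400/871 = 1442325/12194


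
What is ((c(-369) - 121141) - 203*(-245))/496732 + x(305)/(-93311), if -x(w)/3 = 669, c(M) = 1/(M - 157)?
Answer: -2980328792003/24380394376952 ≈ -0.12224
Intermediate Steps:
c(M) = 1/(-157 + M)
x(w) = -2007 (x(w) = -3*669 = -2007)
((c(-369) - 121141) - 203*(-245))/496732 + x(305)/(-93311) = ((1/(-157 - 369) - 121141) - 203*(-245))/496732 - 2007/(-93311) = ((1/(-526) - 121141) + 49735)*(1/496732) - 2007*(-1/93311) = ((-1/526 - 121141) + 49735)*(1/496732) + 2007/93311 = (-63720167/526 + 49735)*(1/496732) + 2007/93311 = -37559557/526*1/496732 + 2007/93311 = -37559557/261281032 + 2007/93311 = -2980328792003/24380394376952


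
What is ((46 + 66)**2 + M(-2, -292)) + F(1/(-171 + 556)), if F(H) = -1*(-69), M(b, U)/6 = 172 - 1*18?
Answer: 13537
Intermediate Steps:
M(b, U) = 924 (M(b, U) = 6*(172 - 1*18) = 6*(172 - 18) = 6*154 = 924)
F(H) = 69
((46 + 66)**2 + M(-2, -292)) + F(1/(-171 + 556)) = ((46 + 66)**2 + 924) + 69 = (112**2 + 924) + 69 = (12544 + 924) + 69 = 13468 + 69 = 13537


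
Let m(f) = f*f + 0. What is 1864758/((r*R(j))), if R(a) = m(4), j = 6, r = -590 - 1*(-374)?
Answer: -310793/576 ≈ -539.57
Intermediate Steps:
r = -216 (r = -590 + 374 = -216)
m(f) = f² (m(f) = f² + 0 = f²)
R(a) = 16 (R(a) = 4² = 16)
1864758/((r*R(j))) = 1864758/((-216*16)) = 1864758/(-3456) = 1864758*(-1/3456) = -310793/576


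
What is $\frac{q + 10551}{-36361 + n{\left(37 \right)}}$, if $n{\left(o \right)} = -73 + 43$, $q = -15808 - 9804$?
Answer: $\frac{15061}{36391} \approx 0.41387$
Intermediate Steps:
$q = -25612$
$n{\left(o \right)} = -30$
$\frac{q + 10551}{-36361 + n{\left(37 \right)}} = \frac{-25612 + 10551}{-36361 - 30} = - \frac{15061}{-36391} = \left(-15061\right) \left(- \frac{1}{36391}\right) = \frac{15061}{36391}$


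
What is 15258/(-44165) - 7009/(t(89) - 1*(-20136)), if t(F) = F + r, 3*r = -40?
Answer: -370765257/535588955 ≈ -0.69226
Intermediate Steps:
r = -40/3 (r = (⅓)*(-40) = -40/3 ≈ -13.333)
t(F) = -40/3 + F (t(F) = F - 40/3 = -40/3 + F)
15258/(-44165) - 7009/(t(89) - 1*(-20136)) = 15258/(-44165) - 7009/((-40/3 + 89) - 1*(-20136)) = 15258*(-1/44165) - 7009/(227/3 + 20136) = -15258/44165 - 7009/60635/3 = -15258/44165 - 7009*3/60635 = -15258/44165 - 21027/60635 = -370765257/535588955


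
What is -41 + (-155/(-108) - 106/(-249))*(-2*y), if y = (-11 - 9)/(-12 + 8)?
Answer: -267167/4482 ≈ -59.609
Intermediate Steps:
y = 5 (y = -20/(-4) = -20*(-¼) = 5)
-41 + (-155/(-108) - 106/(-249))*(-2*y) = -41 + (-155/(-108) - 106/(-249))*(-2*5) = -41 + (-155*(-1/108) - 106*(-1/249))*(-10) = -41 + (155/108 + 106/249)*(-10) = -41 + (16681/8964)*(-10) = -41 - 83405/4482 = -267167/4482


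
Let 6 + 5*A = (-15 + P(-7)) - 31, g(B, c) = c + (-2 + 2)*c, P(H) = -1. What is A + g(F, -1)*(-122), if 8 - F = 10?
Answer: 557/5 ≈ 111.40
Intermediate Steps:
F = -2 (F = 8 - 1*10 = 8 - 10 = -2)
g(B, c) = c (g(B, c) = c + 0*c = c + 0 = c)
A = -53/5 (A = -6/5 + ((-15 - 1) - 31)/5 = -6/5 + (-16 - 31)/5 = -6/5 + (⅕)*(-47) = -6/5 - 47/5 = -53/5 ≈ -10.600)
A + g(F, -1)*(-122) = -53/5 - 1*(-122) = -53/5 + 122 = 557/5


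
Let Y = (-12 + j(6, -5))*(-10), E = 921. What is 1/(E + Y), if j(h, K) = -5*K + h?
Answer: 1/731 ≈ 0.0013680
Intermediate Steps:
j(h, K) = h - 5*K
Y = -190 (Y = (-12 + (6 - 5*(-5)))*(-10) = (-12 + (6 + 25))*(-10) = (-12 + 31)*(-10) = 19*(-10) = -190)
1/(E + Y) = 1/(921 - 190) = 1/731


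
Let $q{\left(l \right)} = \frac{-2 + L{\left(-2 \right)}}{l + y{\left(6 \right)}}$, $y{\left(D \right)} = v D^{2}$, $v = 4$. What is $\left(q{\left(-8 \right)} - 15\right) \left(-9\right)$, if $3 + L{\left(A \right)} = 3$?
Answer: $\frac{9189}{68} \approx 135.13$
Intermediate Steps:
$y{\left(D \right)} = 4 D^{2}$
$L{\left(A \right)} = 0$ ($L{\left(A \right)} = -3 + 3 = 0$)
$q{\left(l \right)} = - \frac{2}{144 + l}$ ($q{\left(l \right)} = \frac{-2 + 0}{l + 4 \cdot 6^{2}} = - \frac{2}{l + 4 \cdot 36} = - \frac{2}{l + 144} = - \frac{2}{144 + l}$)
$\left(q{\left(-8 \right)} - 15\right) \left(-9\right) = \left(- \frac{2}{144 - 8} - 15\right) \left(-9\right) = \left(- \frac{2}{136} - 15\right) \left(-9\right) = \left(\left(-2\right) \frac{1}{136} - 15\right) \left(-9\right) = \left(- \frac{1}{68} - 15\right) \left(-9\right) = \left(- \frac{1021}{68}\right) \left(-9\right) = \frac{9189}{68}$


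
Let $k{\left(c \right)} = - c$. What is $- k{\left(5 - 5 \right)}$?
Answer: $0$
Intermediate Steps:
$- k{\left(5 - 5 \right)} = - \left(-1\right) \left(5 - 5\right) = - \left(-1\right) 0 = \left(-1\right) 0 = 0$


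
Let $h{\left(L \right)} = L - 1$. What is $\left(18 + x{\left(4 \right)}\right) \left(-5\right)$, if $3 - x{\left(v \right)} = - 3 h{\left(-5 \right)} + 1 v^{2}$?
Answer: $65$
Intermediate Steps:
$h{\left(L \right)} = -1 + L$ ($h{\left(L \right)} = L - 1 = -1 + L$)
$x{\left(v \right)} = -15 - v^{2}$ ($x{\left(v \right)} = 3 - \left(- 3 \left(-1 - 5\right) + 1 v^{2}\right) = 3 - \left(\left(-3\right) \left(-6\right) + v^{2}\right) = 3 - \left(18 + v^{2}\right) = -15 - v^{2}$)
$\left(18 + x{\left(4 \right)}\right) \left(-5\right) = \left(18 - 31\right) \left(-5\right) = \left(-13\right) \left(-5\right) = 65$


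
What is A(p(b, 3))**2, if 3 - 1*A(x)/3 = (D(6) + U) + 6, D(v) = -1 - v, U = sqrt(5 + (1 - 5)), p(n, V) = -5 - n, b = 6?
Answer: 81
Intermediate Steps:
U = 1 (U = sqrt(5 - 4) = sqrt(1) = 1)
A(x) = 9 (A(x) = 9 - 3*(((-1 - 1*6) + 1) + 6) = 9 - 3*(((-1 - 6) + 1) + 6) = 9 - 3*((-7 + 1) + 6) = 9 - 3*(-6 + 6) = 9 - 3*0 = 9 + 0 = 9)
A(p(b, 3))**2 = 9**2 = 81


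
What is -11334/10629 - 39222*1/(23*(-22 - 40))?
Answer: 66788059/2526159 ≈ 26.439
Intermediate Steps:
-11334/10629 - 39222*1/(23*(-22 - 40)) = -11334*1/10629 - 39222/((-62*23)) = -3778/3543 - 39222/(-1426) = -3778/3543 - 39222*(-1/1426) = -3778/3543 + 19611/713 = 66788059/2526159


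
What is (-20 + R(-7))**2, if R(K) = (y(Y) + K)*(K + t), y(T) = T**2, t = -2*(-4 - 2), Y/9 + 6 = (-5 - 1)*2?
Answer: 17204257225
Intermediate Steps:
Y = -162 (Y = -54 + 9*((-5 - 1)*2) = -54 + 9*(-6*2) = -54 + 9*(-12) = -54 - 108 = -162)
t = 12 (t = -2*(-6) = 12)
R(K) = (12 + K)*(26244 + K) (R(K) = ((-162)**2 + K)*(K + 12) = (26244 + K)*(12 + K) = (12 + K)*(26244 + K))
(-20 + R(-7))**2 = (-20 + (314928 + (-7)**2 + 26256*(-7)))**2 = (-20 + (314928 + 49 - 183792))**2 = (-20 + 131185)**2 = 131165**2 = 17204257225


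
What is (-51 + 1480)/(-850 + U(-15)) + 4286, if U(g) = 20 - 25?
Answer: 3663101/855 ≈ 4284.3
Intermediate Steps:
U(g) = -5
(-51 + 1480)/(-850 + U(-15)) + 4286 = (-51 + 1480)/(-850 - 5) + 4286 = 1429/(-855) + 4286 = 1429*(-1/855) + 4286 = -1429/855 + 4286 = 3663101/855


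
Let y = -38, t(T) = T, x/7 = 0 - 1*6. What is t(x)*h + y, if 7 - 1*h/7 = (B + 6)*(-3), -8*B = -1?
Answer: -29993/4 ≈ -7498.3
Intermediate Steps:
B = ⅛ (B = -⅛*(-1) = ⅛ ≈ 0.12500)
x = -42 (x = 7*(0 - 1*6) = 7*(0 - 6) = 7*(-6) = -42)
h = 1421/8 (h = 49 - 7*(⅛ + 6)*(-3) = 49 - 343*(-3)/8 = 49 - 7*(-147/8) = 49 + 1029/8 = 1421/8 ≈ 177.63)
t(x)*h + y = -42*1421/8 - 38 = -29841/4 - 38 = -29993/4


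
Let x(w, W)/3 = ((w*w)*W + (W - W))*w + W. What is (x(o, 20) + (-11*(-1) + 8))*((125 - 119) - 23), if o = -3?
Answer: 26197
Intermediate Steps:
x(w, W) = 3*W + 3*W*w**3 (x(w, W) = 3*(((w*w)*W + (W - W))*w + W) = 3*((w**2*W + 0)*w + W) = 3*((W*w**2 + 0)*w + W) = 3*((W*w**2)*w + W) = 3*(W*w**3 + W) = 3*(W + W*w**3) = 3*W + 3*W*w**3)
(x(o, 20) + (-11*(-1) + 8))*((125 - 119) - 23) = (3*20*(1 + (-3)**3) + (-11*(-1) + 8))*((125 - 119) - 23) = (3*20*(1 - 27) + (11 + 8))*(6 - 23) = (3*20*(-26) + 19)*(-17) = (-1560 + 19)*(-17) = -1541*(-17) = 26197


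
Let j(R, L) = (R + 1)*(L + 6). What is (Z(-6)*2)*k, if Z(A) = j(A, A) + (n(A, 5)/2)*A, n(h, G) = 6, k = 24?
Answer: -864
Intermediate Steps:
j(R, L) = (1 + R)*(6 + L)
Z(A) = 6 + A² + 10*A (Z(A) = (6 + A + 6*A + A*A) + (6/2)*A = (6 + A + 6*A + A²) + (6*(½))*A = (6 + A² + 7*A) + 3*A = 6 + A² + 10*A)
(Z(-6)*2)*k = ((6 + (-6)² + 10*(-6))*2)*24 = ((6 + 36 - 60)*2)*24 = -18*2*24 = -36*24 = -864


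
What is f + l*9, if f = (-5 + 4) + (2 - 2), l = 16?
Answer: 143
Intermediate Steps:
f = -1 (f = -1 + 0 = -1)
f + l*9 = -1 + 16*9 = -1 + 144 = 143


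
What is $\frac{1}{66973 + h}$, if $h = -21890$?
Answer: $\frac{1}{45083} \approx 2.2181 \cdot 10^{-5}$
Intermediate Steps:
$\frac{1}{66973 + h} = \frac{1}{66973 - 21890} = \frac{1}{45083}$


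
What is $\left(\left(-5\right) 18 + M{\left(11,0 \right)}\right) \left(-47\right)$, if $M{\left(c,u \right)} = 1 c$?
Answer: $3713$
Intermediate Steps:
$M{\left(c,u \right)} = c$
$\left(\left(-5\right) 18 + M{\left(11,0 \right)}\right) \left(-47\right) = \left(\left(-5\right) 18 + 11\right) \left(-47\right) = \left(-90 + 11\right) \left(-47\right) = \left(-79\right) \left(-47\right) = 3713$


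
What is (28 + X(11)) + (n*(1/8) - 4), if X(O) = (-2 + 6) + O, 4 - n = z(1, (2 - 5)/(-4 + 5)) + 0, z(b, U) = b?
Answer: 315/8 ≈ 39.375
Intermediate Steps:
n = 3 (n = 4 - (1 + 0) = 4 - 1*1 = 4 - 1 = 3)
X(O) = 4 + O
(28 + X(11)) + (n*(1/8) - 4) = (28 + (4 + 11)) + (3*(1/8) - 4) = (28 + 15) + (3*(1*(⅛)) - 4) = 43 + (3*(⅛) - 4) = 43 + (3/8 - 4) = 43 - 29/8 = 315/8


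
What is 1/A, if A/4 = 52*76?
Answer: 1/15808 ≈ 6.3259e-5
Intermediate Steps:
A = 15808 (A = 4*(52*76) = 4*3952 = 15808)
1/A = 1/15808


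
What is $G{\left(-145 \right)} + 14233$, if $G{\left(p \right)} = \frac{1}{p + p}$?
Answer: $\frac{4127569}{290} \approx 14233.0$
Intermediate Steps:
$G{\left(p \right)} = \frac{1}{2 p}$
$G{\left(-145 \right)} + 14233 = \frac{1}{2 \left(-145\right)} + 14233 = \frac{1}{2} \left(- \frac{1}{145}\right) + 14233 = - \frac{1}{290} + 14233 = \frac{4127569}{290}$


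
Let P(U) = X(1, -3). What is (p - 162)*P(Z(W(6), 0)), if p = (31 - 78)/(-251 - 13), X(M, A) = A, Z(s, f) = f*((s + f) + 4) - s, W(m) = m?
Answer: 42721/88 ≈ 485.47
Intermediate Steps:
Z(s, f) = -s + f*(4 + f + s) (Z(s, f) = f*((f + s) + 4) - s = f*(4 + f + s) - s = -s + f*(4 + f + s))
p = 47/264 (p = -47/(-264) = -47*(-1/264) = 47/264 ≈ 0.17803)
P(U) = -3
(p - 162)*P(Z(W(6), 0)) = (47/264 - 162)*(-3) = -42721/264*(-3) = 42721/88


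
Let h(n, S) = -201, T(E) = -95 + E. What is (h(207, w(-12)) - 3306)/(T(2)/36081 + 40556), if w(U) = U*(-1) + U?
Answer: -42178689/487766981 ≈ -0.086473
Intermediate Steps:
w(U) = 0 (w(U) = -U + U = 0)
(h(207, w(-12)) - 3306)/(T(2)/36081 + 40556) = (-201 - 3306)/((-95 + 2)/36081 + 40556) = -3507/(-93*1/36081 + 40556) = -3507/(-31/12027 + 40556) = -3507/487766981/12027 = -3507*12027/487766981 = -42178689/487766981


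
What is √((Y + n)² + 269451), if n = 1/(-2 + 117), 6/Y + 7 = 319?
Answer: √9635675568289/5980 ≈ 519.09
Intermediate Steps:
Y = 1/52 (Y = 6/(-7 + 319) = 6/312 = 6*(1/312) = 1/52 ≈ 0.019231)
n = 1/115 ≈ 0.0086956
√((Y + n)² + 269451) = √((1/52 + 1/115)² + 269451) = √((167/5980)² + 269451) = √(27889/35760400 + 269451) = √(9635675568289/35760400) = √9635675568289/5980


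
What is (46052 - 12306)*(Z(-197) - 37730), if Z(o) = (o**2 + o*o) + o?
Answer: 1339412486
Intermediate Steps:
Z(o) = o + 2*o**2 (Z(o) = (o**2 + o**2) + o = 2*o**2 + o = o + 2*o**2)
(46052 - 12306)*(Z(-197) - 37730) = (46052 - 12306)*(-197*(1 + 2*(-197)) - 37730) = 33746*(-197*(1 - 394) - 37730) = 33746*(-197*(-393) - 37730) = 33746*(77421 - 37730) = 33746*39691 = 1339412486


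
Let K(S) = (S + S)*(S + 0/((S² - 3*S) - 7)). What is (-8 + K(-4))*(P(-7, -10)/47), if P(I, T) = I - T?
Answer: 72/47 ≈ 1.5319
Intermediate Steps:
K(S) = 2*S² (K(S) = (2*S)*(S + 0/(-7 + S² - 3*S)) = (2*S)*(S + 0) = (2*S)*S = 2*S²)
(-8 + K(-4))*(P(-7, -10)/47) = (-8 + 2*(-4)²)*((-7 - 1*(-10))/47) = (-8 + 2*16)*((-7 + 10)*(1/47)) = (-8 + 32)*(3*(1/47)) = 24*(3/47) = 72/47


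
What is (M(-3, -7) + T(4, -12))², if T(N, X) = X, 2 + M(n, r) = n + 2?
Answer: 225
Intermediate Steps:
M(n, r) = n (M(n, r) = -2 + (n + 2) = -2 + (2 + n) = n)
(M(-3, -7) + T(4, -12))² = (-3 - 12)² = (-15)² = 225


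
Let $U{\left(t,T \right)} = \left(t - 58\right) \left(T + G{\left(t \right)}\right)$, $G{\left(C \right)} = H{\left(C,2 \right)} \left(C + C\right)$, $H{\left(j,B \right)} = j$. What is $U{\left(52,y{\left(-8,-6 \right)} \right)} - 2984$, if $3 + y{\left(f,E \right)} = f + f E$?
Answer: $-35654$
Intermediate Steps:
$G{\left(C \right)} = 2 C^{2}$ ($G{\left(C \right)} = C \left(C + C\right) = C 2 C = 2 C^{2}$)
$y{\left(f,E \right)} = -3 + f + E f$ ($y{\left(f,E \right)} = -3 + \left(f + f E\right) = -3 + \left(f + E f\right) = -3 + f + E f$)
$U{\left(t,T \right)} = \left(-58 + t\right) \left(T + 2 t^{2}\right)$ ($U{\left(t,T \right)} = \left(t - 58\right) \left(T + 2 t^{2}\right) = \left(-58 + t\right) \left(T + 2 t^{2}\right)$)
$U{\left(52,y{\left(-8,-6 \right)} \right)} - 2984 = \left(- 116 \cdot 52^{2} - 58 \left(-3 - 8 - -48\right) + 2 \cdot 52^{3} + \left(-3 - 8 - -48\right) 52\right) - 2984 = \left(\left(-116\right) 2704 - 58 \left(-3 - 8 + 48\right) + 2 \cdot 140608 + \left(-3 - 8 + 48\right) 52\right) - 2984 = \left(-313664 - 2146 + 281216 + 37 \cdot 52\right) - 2984 = \left(-313664 - 2146 + 281216 + 1924\right) - 2984 = -32670 - 2984 = -35654$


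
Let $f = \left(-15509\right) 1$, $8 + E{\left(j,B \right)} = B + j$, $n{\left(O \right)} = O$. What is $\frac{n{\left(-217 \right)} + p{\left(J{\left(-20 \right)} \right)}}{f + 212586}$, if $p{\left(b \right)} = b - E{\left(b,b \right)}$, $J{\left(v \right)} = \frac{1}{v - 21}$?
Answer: $- \frac{8568}{8080157} \approx -0.0010604$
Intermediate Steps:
$E{\left(j,B \right)} = -8 + B + j$ ($E{\left(j,B \right)} = -8 + \left(B + j\right) = -8 + B + j$)
$J{\left(v \right)} = \frac{1}{-21 + v}$
$p{\left(b \right)} = 8 - b$ ($p{\left(b \right)} = b - \left(-8 + b + b\right) = b - \left(-8 + 2 b\right) = 8 - b$)
$f = -15509$
$\frac{n{\left(-217 \right)} + p{\left(J{\left(-20 \right)} \right)}}{f + 212586} = \frac{-217 + \left(8 - \frac{1}{-21 - 20}\right)}{-15509 + 212586} = \frac{-217 + \left(8 - \frac{1}{-41}\right)}{197077} = \left(-217 + \left(8 - - \frac{1}{41}\right)\right) \frac{1}{197077} = \left(-217 + \left(8 + \frac{1}{41}\right)\right) \frac{1}{197077} = \left(-217 + \frac{329}{41}\right) \frac{1}{197077} = \left(- \frac{8568}{41}\right) \frac{1}{197077} = - \frac{8568}{8080157}$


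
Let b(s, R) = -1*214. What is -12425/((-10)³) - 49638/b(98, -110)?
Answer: 1045939/4280 ≈ 244.38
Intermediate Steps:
b(s, R) = -214
-12425/((-10)³) - 49638/b(98, -110) = -12425/((-10)³) - 49638/(-214) = -12425/(-1000) - 49638*(-1/214) = -12425*(-1/1000) + 24819/107 = 497/40 + 24819/107 = 1045939/4280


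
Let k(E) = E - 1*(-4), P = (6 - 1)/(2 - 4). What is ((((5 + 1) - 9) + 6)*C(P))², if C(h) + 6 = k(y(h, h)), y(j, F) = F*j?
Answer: 2601/16 ≈ 162.56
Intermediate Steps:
P = -5/2 (P = 5/(-2) = 5*(-½) = -5/2 ≈ -2.5000)
k(E) = 4 + E (k(E) = E + 4 = 4 + E)
C(h) = -2 + h² (C(h) = -6 + (4 + h*h) = -6 + (4 + h²) = -2 + h²)
((((5 + 1) - 9) + 6)*C(P))² = ((((5 + 1) - 9) + 6)*(-2 + (-5/2)²))² = (((6 - 9) + 6)*(-2 + 25/4))² = ((-3 + 6)*(17/4))² = (3*(17/4))² = (51/4)² = 2601/16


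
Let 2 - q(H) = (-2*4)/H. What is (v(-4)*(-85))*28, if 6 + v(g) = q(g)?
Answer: 14280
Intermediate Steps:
q(H) = 2 + 8/H (q(H) = 2 - (-2*4)/H = 2 - (-8)/H = 2 + 8/H)
v(g) = -4 + 8/g (v(g) = -6 + (2 + 8/g) = -4 + 8/g)
(v(-4)*(-85))*28 = ((-4 + 8/(-4))*(-85))*28 = ((-4 + 8*(-1/4))*(-85))*28 = ((-4 - 2)*(-85))*28 = -6*(-85)*28 = 510*28 = 14280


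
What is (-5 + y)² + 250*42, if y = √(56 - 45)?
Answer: 10536 - 10*√11 ≈ 10503.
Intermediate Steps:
y = √11 ≈ 3.3166
(-5 + y)² + 250*42 = (-5 + √11)² + 250*42 = (-5 + √11)² + 10500 = 10500 + (-5 + √11)²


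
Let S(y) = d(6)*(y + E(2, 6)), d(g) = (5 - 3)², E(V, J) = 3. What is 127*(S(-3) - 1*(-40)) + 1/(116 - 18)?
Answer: 497841/98 ≈ 5080.0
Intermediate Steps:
d(g) = 4 (d(g) = 2² = 4)
S(y) = 12 + 4*y (S(y) = 4*(y + 3) = 4*(3 + y) = 12 + 4*y)
127*(S(-3) - 1*(-40)) + 1/(116 - 18) = 127*((12 + 4*(-3)) - 1*(-40)) + 1/(116 - 18) = 127*((12 - 12) + 40) + 1/98 = 127*(0 + 40) + 1/98 = 127*40 + 1/98 = 5080 + 1/98 = 497841/98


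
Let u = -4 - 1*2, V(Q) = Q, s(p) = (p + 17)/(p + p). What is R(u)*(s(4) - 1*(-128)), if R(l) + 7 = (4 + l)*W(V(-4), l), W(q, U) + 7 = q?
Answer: 15675/8 ≈ 1959.4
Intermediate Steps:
s(p) = (17 + p)/(2*p) (s(p) = (17 + p)/((2*p)) = (17 + p)*(1/(2*p)) = (17 + p)/(2*p))
W(q, U) = -7 + q
u = -6 (u = -4 - 2 = -6)
R(l) = -51 - 11*l (R(l) = -7 + (4 + l)*(-7 - 4) = -7 + (4 + l)*(-11) = -7 + (-44 - 11*l) = -51 - 11*l)
R(u)*(s(4) - 1*(-128)) = (-51 - 11*(-6))*((½)*(17 + 4)/4 - 1*(-128)) = (-51 + 66)*((½)*(¼)*21 + 128) = 15*(21/8 + 128) = 15*(1045/8) = 15675/8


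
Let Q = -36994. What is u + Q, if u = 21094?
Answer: -15900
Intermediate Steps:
u + Q = 21094 - 36994 = -15900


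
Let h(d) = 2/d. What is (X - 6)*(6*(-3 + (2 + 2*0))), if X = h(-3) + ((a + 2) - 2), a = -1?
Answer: 46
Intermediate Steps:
X = -5/3 (X = 2/(-3) + ((-1 + 2) - 2) = 2*(-⅓) + (1 - 2) = -⅔ - 1 = -5/3 ≈ -1.6667)
(X - 6)*(6*(-3 + (2 + 2*0))) = (-5/3 - 6)*(6*(-3 + (2 + 2*0))) = -46*(-3 + (2 + 0)) = -46*(-3 + 2) = -46*(-1) = -23/3*(-6) = 46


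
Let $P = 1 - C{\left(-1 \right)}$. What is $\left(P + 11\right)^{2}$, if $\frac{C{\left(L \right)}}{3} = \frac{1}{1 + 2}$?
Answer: $121$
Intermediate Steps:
$C{\left(L \right)} = 1$ ($C{\left(L \right)} = \frac{3}{1 + 2} = \frac{3}{3} = 3 \cdot \frac{1}{3} = 1$)
$P = 0$ ($P = 1 - 1 = 0$)
$\left(P + 11\right)^{2} = \left(0 + 11\right)^{2} = 11^{2} = 121$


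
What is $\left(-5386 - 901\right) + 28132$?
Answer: $21845$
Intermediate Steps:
$\left(-5386 - 901\right) + 28132 = -6287 + 28132 = 21845$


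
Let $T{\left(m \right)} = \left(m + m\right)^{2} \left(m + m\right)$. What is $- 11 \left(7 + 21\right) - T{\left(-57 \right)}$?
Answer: $1481236$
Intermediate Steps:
$T{\left(m \right)} = 8 m^{3}$ ($T{\left(m \right)} = \left(2 m\right)^{2} \cdot 2 m = 4 m^{2} \cdot 2 m = 8 m^{3}$)
$- 11 \left(7 + 21\right) - T{\left(-57 \right)} = - 11 \left(7 + 21\right) - 8 \left(-57\right)^{3} = \left(-11\right) 28 - 8 \left(-185193\right) = -308 - -1481544 = -308 + 1481544 = 1481236$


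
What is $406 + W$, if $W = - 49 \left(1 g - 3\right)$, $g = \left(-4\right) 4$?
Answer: $1337$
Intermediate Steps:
$g = -16$
$W = 931$ ($W = - 49 \left(1 \left(-16\right) - 3\right) = - 49 \left(-16 - 3\right) = \left(-49\right) \left(-19\right) = 931$)
$406 + W = 406 + 931 = 1337$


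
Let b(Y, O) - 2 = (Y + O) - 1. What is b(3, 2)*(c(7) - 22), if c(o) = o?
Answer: -90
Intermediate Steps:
b(Y, O) = 1 + O + Y (b(Y, O) = 2 + ((Y + O) - 1) = 2 + ((O + Y) - 1) = 2 + (-1 + O + Y) = 1 + O + Y)
b(3, 2)*(c(7) - 22) = (1 + 2 + 3)*(7 - 22) = 6*(-15) = -90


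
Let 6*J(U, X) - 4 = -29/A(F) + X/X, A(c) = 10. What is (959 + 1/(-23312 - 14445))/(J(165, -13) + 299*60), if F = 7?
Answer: 724179240/13547475899 ≈ 0.053455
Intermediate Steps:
J(U, X) = 7/20 (J(U, X) = ⅔ + (-29/10 + X/X)/6 = ⅔ + (-29*⅒ + 1)/6 = ⅔ + (-29/10 + 1)/6 = ⅔ + (⅙)*(-19/10) = ⅔ - 19/60 = 7/20)
(959 + 1/(-23312 - 14445))/(J(165, -13) + 299*60) = (959 + 1/(-23312 - 14445))/(7/20 + 299*60) = (959 + 1/(-37757))/(7/20 + 17940) = (959 - 1/37757)/(358807/20) = (36208962/37757)*(20/358807) = 724179240/13547475899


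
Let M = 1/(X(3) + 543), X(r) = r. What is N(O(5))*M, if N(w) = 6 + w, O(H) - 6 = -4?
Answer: 4/273 ≈ 0.014652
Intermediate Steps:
O(H) = 2 (O(H) = 6 - 4 = 2)
M = 1/546 (M = 1/(3 + 543) = 1/546 ≈ 0.0018315)
N(O(5))*M = (6 + 2)*(1/546) = 8*(1/546) = 4/273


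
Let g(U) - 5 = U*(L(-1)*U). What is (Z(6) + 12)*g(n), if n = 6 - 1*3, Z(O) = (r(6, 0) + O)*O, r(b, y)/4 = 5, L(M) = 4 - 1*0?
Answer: 6888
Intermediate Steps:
L(M) = 4 (L(M) = 4 + 0 = 4)
r(b, y) = 20 (r(b, y) = 4*5 = 20)
Z(O) = O*(20 + O) (Z(O) = (20 + O)*O = O*(20 + O))
n = 3 (n = 6 - 3 = 3)
g(U) = 5 + 4*U² (g(U) = 5 + U*(4*U) = 5 + 4*U²)
(Z(6) + 12)*g(n) = (6*(20 + 6) + 12)*(5 + 4*3²) = (6*26 + 12)*(5 + 4*9) = (156 + 12)*(5 + 36) = 168*41 = 6888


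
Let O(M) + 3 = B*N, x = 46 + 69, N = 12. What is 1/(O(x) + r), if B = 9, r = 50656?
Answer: 1/50761 ≈ 1.9700e-5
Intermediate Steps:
x = 115
O(M) = 105 (O(M) = -3 + 9*12 = -3 + 108 = 105)
1/(O(x) + r) = 1/(105 + 50656) = 1/50761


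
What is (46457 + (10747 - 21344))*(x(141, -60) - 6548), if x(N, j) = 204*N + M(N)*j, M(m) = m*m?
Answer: -41979293840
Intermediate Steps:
M(m) = m²
x(N, j) = 204*N + j*N² (x(N, j) = 204*N + N²*j = 204*N + j*N²)
(46457 + (10747 - 21344))*(x(141, -60) - 6548) = (46457 + (10747 - 21344))*(141*(204 + 141*(-60)) - 6548) = (46457 - 10597)*(141*(204 - 8460) - 6548) = 35860*(141*(-8256) - 6548) = 35860*(-1164096 - 6548) = 35860*(-1170644) = -41979293840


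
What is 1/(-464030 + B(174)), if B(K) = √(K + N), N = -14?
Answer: -46403/21532384074 - √10/53830960185 ≈ -2.1551e-6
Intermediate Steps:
B(K) = √(-14 + K) (B(K) = √(K - 14) = √(-14 + K))
1/(-464030 + B(174)) = 1/(-464030 + √(-14 + 174)) = 1/(-464030 + √160) = 1/(-464030 + 4*√10)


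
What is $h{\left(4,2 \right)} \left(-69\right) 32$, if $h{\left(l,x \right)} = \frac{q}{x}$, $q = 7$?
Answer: $-7728$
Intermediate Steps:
$h{\left(l,x \right)} = \frac{7}{x}$
$h{\left(4,2 \right)} \left(-69\right) 32 = \frac{7}{2} \left(-69\right) 32 = \left(- \frac{483}{2}\right) 32 = -7728$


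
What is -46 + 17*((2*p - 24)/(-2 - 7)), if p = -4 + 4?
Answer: -2/3 ≈ -0.66667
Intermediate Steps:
p = 0
-46 + 17*((2*p - 24)/(-2 - 7)) = -46 + 17*((2*0 - 24)/(-2 - 7)) = -46 + 17*((0 - 24)/(-9)) = -46 + 17*(-24*(-1/9)) = -46 + 17*(8/3) = -46 + 136/3 = -2/3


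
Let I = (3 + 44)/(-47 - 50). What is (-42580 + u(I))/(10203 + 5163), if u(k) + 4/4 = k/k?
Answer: -21290/7683 ≈ -2.7711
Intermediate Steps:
I = -47/97 (I = 47/(-97) = 47*(-1/97) = -47/97 ≈ -0.48454)
u(k) = 0 (u(k) = -1 + k/k = -1 + 1 = 0)
(-42580 + u(I))/(10203 + 5163) = (-42580 + 0)/(10203 + 5163) = -42580/15366 = -42580*1/15366 = -21290/7683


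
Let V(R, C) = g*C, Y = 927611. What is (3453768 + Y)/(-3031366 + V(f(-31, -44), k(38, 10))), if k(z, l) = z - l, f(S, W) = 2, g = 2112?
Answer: -4381379/2972230 ≈ -1.4741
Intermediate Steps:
V(R, C) = 2112*C
(3453768 + Y)/(-3031366 + V(f(-31, -44), k(38, 10))) = (3453768 + 927611)/(-3031366 + 2112*(38 - 1*10)) = 4381379/(-3031366 + 2112*(38 - 10)) = 4381379/(-3031366 + 2112*28) = 4381379/(-3031366 + 59136) = 4381379/(-2972230) = 4381379*(-1/2972230) = -4381379/2972230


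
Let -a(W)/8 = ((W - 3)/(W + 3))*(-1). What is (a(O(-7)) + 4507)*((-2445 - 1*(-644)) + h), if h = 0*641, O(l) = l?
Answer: -8153127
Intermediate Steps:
a(W) = 8*(-3 + W)/(3 + W) (a(W) = -8*(W - 3)/(W + 3)*(-1) = -8*(-3 + W)/(3 + W)*(-1) = -(-8)*(-3 + W)/(3 + W) = 8*(-3 + W)/(3 + W))
h = 0
(a(O(-7)) + 4507)*((-2445 - 1*(-644)) + h) = (8*(-3 - 7)/(3 - 7) + 4507)*((-2445 - 1*(-644)) + 0) = (8*(-10)/(-4) + 4507)*((-2445 + 644) + 0) = (8*(-1/4)*(-10) + 4507)*(-1801 + 0) = (20 + 4507)*(-1801) = 4527*(-1801) = -8153127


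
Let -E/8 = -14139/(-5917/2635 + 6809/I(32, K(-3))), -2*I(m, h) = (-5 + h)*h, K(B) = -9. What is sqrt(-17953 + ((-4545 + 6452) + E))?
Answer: I*sqrt(1431512421660495794)/9157243 ≈ 130.66*I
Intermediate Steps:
I(m, h) = -h*(-5 + h)/2 (I(m, h) = -(-5 + h)*h/2 = -h*(-5 + h)/2)
E = -9388578780/9157243 (E = -(-113112)/(-5917/2635 + 6809/(((1/2)*(-9)*(5 - 1*(-9))))) = -(-113112)/(-5917*1/2635 + 6809/(((1/2)*(-9)*(5 + 9)))) = -(-113112)/(-5917/2635 + 6809/(((1/2)*(-9)*14))) = -(-113112)/(-5917/2635 + 6809/(-63)) = -(-113112)/(-5917/2635 + 6809*(-1/63)) = -(-113112)/(-5917/2635 - 6809/63) = -(-113112)/(-18314486/166005) = -(-113112)*(-166005)/18314486 = -8*2347144695/18314486 = -9388578780/9157243 ≈ -1025.3)
sqrt(-17953 + ((-4545 + 6452) + E)) = sqrt(-17953 + ((-4545 + 6452) - 9388578780/9157243)) = sqrt(-17953 + (1907 - 9388578780/9157243)) = sqrt(-17953 + 8074283621/9157243) = sqrt(-156325699958/9157243) = I*sqrt(1431512421660495794)/9157243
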